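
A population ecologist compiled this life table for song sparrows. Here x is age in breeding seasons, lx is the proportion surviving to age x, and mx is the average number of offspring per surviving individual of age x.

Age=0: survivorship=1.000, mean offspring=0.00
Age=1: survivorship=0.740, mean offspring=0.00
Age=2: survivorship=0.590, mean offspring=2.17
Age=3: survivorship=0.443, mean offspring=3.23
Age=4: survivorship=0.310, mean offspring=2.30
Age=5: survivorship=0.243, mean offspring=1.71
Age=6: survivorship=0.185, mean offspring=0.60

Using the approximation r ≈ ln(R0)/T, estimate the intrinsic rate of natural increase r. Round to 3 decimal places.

0.436

R0 = Σ lx·mx = 0 + 0 + 1.2803 + 1.43089 + 0.713 + 0.41553 + 0.111 = 3.95072
Σ x·lx·mx = 12.44892; T = 12.44892/3.95072 = 3.15105…
r ≈ ln(R0)/T = ln(3.95072)/3.15105… = 0.43601… → 0.436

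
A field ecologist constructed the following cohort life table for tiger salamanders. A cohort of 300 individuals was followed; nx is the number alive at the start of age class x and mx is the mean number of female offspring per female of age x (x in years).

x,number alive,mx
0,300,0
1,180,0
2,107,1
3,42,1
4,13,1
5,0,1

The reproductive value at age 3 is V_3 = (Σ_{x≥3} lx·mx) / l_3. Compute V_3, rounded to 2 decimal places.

1.31

lx = nx/n0 = nx/300: 1, 0.6, 0.35667…, 0.14, 0.04333…, 0
lx·mx for x ≥ 3: 0.14, 0.043333…, 0 → sum = 0.183333…
V_3 = 0.183333… / l_3 = 0.183333… / 0.14 = 1.309524… → 1.31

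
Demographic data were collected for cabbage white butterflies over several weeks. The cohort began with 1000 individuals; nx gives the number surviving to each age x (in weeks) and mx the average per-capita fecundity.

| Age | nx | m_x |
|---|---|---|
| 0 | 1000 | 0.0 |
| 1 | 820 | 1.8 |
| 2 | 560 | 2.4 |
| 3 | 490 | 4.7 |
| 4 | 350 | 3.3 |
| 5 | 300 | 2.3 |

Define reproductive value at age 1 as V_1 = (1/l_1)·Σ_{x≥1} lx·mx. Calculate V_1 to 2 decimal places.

8.50

lx = nx/n0 = nx/1000: 1, 0.82, 0.56, 0.49, 0.35, 0.3
lx·mx for x ≥ 1: 1.476, 1.344, 2.303, 1.155, 0.69 → sum = 6.968
V_1 = 6.968 / l_1 = 6.968 / 0.82 = 8.497561… → 8.50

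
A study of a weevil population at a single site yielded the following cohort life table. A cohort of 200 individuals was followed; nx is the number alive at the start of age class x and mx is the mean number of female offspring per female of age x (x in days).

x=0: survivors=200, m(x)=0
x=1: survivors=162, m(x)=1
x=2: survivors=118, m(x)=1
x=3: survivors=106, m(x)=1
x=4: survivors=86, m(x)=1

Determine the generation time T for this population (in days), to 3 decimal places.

lx = nx/n0 = nx/200: 1, 0.81, 0.59, 0.53, 0.43
lx·mx: 0, 0.81, 0.59, 0.53, 0.43 → R0 = 2.36
x·lx·mx: 0, 0.81, 1.18, 1.59, 1.72 → Σ = 5.3
T = 5.3 / 2.36 = 2.245763… → 2.246

2.246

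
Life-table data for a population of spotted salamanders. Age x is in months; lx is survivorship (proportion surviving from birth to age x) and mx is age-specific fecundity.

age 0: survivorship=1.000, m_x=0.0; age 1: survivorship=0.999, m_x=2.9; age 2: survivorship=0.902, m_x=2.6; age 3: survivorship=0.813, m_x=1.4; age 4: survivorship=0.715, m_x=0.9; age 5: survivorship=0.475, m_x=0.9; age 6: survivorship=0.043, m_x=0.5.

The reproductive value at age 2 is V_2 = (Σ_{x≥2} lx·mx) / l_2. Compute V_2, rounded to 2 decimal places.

5.07

lx·mx for x ≥ 2: 2.3452, 1.1382, 0.6435, 0.4275, 0.0215 → sum = 4.5759
V_2 = 4.5759 / l_2 = 4.5759 / 0.902 = 5.07306… → 5.07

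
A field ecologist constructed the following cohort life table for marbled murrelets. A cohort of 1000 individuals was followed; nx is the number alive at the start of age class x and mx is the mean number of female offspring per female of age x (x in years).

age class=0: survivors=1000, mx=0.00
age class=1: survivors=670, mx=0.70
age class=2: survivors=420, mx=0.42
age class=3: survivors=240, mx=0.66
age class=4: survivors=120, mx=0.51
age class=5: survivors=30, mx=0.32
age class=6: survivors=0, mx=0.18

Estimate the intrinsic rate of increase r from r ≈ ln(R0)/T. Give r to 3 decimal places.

-0.074

lx = nx/n0 = nx/1000: 1, 0.67, 0.42, 0.24, 0.12, 0.03, 0
R0 = Σ lx·mx = 0 + 0.469 + 0.1764 + 0.1584 + 0.0612 + 0.0096 + 0 = 0.8746
Σ x·lx·mx = 1.5898; T = 1.5898/0.8746 = 1.81775…
r ≈ ln(R0)/T = ln(0.8746)/1.81775… = -0.07371… → -0.074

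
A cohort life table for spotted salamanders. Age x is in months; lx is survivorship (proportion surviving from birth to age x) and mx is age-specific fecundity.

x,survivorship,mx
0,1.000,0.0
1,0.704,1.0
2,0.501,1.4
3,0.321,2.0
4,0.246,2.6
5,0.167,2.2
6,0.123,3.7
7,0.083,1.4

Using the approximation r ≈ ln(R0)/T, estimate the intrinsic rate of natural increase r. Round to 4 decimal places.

0.3901

R0 = Σ lx·mx = 0 + 0.704 + 0.7014 + 0.642 + 0.6396 + 0.3674 + 0.4551 + 0.1162 = 3.6257
Σ x·lx·mx = 11.9722; T = 11.9722/3.6257 = 3.30204…
r ≈ ln(R0)/T = ln(3.6257)/3.30204… = 0.390076… → 0.3901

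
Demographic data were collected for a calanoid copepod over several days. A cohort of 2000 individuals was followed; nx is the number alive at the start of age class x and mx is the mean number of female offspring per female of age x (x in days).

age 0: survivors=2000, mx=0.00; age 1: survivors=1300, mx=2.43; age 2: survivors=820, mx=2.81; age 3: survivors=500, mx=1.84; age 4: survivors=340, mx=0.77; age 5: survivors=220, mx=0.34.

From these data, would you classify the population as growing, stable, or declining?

growing

lx = nx/n0 = nx/2000: 1, 0.65, 0.41, 0.25, 0.17, 0.11
R0 = Σ lx·mx = 0 + 1.5795 + 1.1521 + 0.46 + 0.1309 + 0.0374 = 3.3599
R0 > 1, so the population is growing.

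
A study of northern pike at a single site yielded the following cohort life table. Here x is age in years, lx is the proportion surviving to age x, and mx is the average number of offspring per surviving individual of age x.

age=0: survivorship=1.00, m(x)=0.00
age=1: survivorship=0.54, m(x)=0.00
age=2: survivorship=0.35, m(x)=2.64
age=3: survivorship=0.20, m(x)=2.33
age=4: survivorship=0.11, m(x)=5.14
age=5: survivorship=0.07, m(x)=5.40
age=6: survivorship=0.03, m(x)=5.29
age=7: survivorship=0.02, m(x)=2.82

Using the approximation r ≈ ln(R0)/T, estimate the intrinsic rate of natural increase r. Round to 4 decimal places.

0.2726

R0 = Σ lx·mx = 0 + 0 + 0.924 + 0.466 + 0.5654 + 0.378 + 0.1587 + 0.0564 = 2.5485
Σ x·lx·mx = 8.7446; T = 8.7446/2.5485 = 3.43127…
r ≈ ln(R0)/T = ln(2.5485)/3.43127… = 0.272641… → 0.2726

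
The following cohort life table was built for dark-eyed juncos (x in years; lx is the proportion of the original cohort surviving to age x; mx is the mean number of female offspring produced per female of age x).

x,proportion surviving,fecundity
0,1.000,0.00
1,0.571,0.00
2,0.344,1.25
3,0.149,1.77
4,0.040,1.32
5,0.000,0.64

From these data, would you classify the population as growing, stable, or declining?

R0 = Σ lx·mx = 0 + 0 + 0.43 + 0.26373 + 0.0528 + 0 = 0.74653
R0 < 1, so the population is declining.

declining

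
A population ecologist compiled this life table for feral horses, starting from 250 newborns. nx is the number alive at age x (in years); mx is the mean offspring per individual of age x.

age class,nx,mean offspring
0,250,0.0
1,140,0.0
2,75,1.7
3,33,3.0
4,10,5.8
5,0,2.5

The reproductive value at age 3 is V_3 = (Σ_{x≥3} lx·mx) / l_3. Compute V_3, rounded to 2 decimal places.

4.76

lx = nx/n0 = nx/250: 1, 0.56, 0.3, 0.132, 0.04, 0
lx·mx for x ≥ 3: 0.396, 0.232, 0 → sum = 0.628
V_3 = 0.628 / l_3 = 0.628 / 0.132 = 4.757576… → 4.76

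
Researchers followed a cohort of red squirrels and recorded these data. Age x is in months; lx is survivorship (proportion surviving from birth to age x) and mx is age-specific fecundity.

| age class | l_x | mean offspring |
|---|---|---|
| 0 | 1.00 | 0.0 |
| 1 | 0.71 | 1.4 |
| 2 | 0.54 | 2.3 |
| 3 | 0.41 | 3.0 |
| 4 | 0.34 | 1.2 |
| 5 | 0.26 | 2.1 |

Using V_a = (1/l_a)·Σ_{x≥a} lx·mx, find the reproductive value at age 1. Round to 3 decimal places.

6.225

lx·mx for x ≥ 1: 0.994, 1.242, 1.23, 0.408, 0.546 → sum = 4.42
V_1 = 4.42 / l_1 = 4.42 / 0.71 = 6.225352… → 6.225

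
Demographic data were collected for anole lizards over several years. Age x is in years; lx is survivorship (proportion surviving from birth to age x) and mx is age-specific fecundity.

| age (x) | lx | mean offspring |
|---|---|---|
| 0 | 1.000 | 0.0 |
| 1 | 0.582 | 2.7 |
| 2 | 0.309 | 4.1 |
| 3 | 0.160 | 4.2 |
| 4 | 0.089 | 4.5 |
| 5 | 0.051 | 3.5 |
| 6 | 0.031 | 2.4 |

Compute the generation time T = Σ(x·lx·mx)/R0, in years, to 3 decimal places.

2.176

lx·mx: 0, 1.5714, 1.2669, 0.672, 0.4005, 0.1785, 0.0744 → R0 = 4.1637
x·lx·mx: 0, 1.5714, 2.5338, 2.016, 1.602, 0.8925, 0.4464 → Σ = 9.0621
T = 9.0621 / 4.1637 = 2.176454… → 2.176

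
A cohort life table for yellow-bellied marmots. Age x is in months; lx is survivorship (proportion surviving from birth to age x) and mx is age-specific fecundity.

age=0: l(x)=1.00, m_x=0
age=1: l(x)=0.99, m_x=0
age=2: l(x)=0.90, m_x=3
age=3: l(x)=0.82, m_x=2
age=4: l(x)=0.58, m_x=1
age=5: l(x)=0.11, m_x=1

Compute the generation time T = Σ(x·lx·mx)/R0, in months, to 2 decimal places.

lx·mx: 0, 0, 2.7, 1.64, 0.58, 0.11 → R0 = 5.03
x·lx·mx: 0, 0, 5.4, 4.92, 2.32, 0.55 → Σ = 13.19
T = 13.19 / 5.03 = 2.622266… → 2.62

2.62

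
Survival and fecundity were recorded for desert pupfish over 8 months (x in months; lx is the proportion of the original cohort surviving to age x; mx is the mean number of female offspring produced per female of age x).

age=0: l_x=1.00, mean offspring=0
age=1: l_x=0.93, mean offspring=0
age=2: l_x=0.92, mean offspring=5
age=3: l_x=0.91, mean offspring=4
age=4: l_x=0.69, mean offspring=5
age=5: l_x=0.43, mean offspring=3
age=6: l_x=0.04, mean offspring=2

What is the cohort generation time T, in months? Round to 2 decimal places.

3.13

lx·mx: 0, 0, 4.6, 3.64, 3.45, 1.29, 0.08 → R0 = 13.06
x·lx·mx: 0, 0, 9.2, 10.92, 13.8, 6.45, 0.48 → Σ = 40.85
T = 40.85 / 13.06 = 3.127871… → 3.13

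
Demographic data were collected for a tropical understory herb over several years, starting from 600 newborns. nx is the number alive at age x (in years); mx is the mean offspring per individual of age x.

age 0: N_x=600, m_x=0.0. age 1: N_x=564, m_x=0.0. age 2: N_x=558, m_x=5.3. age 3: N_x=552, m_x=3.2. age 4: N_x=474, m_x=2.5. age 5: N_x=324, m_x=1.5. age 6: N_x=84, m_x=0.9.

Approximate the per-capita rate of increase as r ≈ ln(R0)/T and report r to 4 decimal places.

lx = nx/n0 = nx/600: 1, 0.94, 0.93, 0.92, 0.79, 0.54, 0.14
R0 = Σ lx·mx = 0 + 0 + 4.929 + 2.944 + 1.975 + 0.81 + 0.126 = 10.784
Σ x·lx·mx = 31.396; T = 31.396/10.784 = 2.91135…
r ≈ ln(R0)/T = ln(10.784)/2.91135… = 0.816825… → 0.8168

0.8168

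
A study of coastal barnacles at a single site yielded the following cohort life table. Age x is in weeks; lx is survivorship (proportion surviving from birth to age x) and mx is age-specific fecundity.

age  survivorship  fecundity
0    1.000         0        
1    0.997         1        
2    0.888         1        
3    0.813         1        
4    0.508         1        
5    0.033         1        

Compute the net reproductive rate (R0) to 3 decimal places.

3.239

lx·mx by age: 0, 0.997, 0.888, 0.813, 0.508, 0.033
R0 = Σ lx·mx = 3.239 → 3.239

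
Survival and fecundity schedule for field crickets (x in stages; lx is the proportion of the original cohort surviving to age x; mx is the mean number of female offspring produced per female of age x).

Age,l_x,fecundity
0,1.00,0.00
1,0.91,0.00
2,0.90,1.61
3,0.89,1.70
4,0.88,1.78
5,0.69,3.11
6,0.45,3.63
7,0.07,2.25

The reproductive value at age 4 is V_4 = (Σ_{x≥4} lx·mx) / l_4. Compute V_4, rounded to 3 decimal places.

6.254

lx·mx for x ≥ 4: 1.5664, 2.1459, 1.6335, 0.1575 → sum = 5.5033
V_4 = 5.5033 / l_4 = 5.5033 / 0.88 = 6.25375 → 6.254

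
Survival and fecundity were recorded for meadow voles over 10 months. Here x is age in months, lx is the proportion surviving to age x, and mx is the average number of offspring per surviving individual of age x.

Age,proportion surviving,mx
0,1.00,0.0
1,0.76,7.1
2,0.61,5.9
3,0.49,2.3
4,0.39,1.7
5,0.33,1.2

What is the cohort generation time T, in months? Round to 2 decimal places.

1.84

lx·mx: 0, 5.396, 3.599, 1.127, 0.663, 0.396 → R0 = 11.181
x·lx·mx: 0, 5.396, 7.198, 3.381, 2.652, 1.98 → Σ = 20.607
T = 20.607 / 11.181 = 1.843037… → 1.84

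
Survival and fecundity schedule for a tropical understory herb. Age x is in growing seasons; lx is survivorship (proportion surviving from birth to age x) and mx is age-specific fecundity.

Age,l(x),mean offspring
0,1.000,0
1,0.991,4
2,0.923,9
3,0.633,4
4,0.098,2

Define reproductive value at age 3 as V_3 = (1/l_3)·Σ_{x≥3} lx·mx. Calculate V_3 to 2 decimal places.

lx·mx for x ≥ 3: 2.532, 0.196 → sum = 2.728
V_3 = 2.728 / l_3 = 2.728 / 0.633 = 4.309637… → 4.31

4.31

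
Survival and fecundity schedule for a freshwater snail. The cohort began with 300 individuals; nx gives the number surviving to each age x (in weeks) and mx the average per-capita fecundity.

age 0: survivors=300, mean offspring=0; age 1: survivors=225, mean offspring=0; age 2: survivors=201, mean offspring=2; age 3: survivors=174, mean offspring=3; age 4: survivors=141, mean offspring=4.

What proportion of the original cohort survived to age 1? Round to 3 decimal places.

0.750

l_1 = n_1/n_0 = 225/300 = 0.75 → 0.750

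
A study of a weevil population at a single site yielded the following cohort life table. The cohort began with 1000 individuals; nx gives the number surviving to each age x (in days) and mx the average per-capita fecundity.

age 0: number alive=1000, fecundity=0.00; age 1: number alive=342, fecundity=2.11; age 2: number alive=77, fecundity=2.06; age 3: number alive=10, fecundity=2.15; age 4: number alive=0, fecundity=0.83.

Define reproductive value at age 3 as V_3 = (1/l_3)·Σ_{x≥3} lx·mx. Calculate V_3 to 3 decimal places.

lx = nx/n0 = nx/1000: 1, 0.342, 0.077, 0.01, 0
lx·mx for x ≥ 3: 0.0215, 0 → sum = 0.0215
V_3 = 0.0215 / l_3 = 0.0215 / 0.01 = 2.15 → 2.150

2.150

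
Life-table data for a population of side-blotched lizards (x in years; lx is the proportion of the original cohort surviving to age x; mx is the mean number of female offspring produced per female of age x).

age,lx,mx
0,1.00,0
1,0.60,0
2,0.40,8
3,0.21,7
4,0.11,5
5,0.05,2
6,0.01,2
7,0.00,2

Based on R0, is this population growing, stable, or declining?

growing

R0 = Σ lx·mx = 0 + 0 + 3.2 + 1.47 + 0.55 + 0.1 + 0.02 + 0 = 5.34
R0 > 1, so the population is growing.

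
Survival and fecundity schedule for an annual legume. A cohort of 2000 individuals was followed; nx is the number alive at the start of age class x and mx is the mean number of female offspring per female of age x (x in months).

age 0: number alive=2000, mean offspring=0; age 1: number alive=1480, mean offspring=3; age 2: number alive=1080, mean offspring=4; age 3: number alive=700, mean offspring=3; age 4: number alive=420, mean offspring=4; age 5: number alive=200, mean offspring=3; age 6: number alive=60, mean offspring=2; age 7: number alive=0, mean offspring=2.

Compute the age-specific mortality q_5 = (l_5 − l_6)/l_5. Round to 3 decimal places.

0.700

lx = nx/n0 = nx/2000: 1, 0.74, 0.54, 0.35, 0.21, 0.1, 0.03, 0
q_5 = (l_5 − l_6) / l_5 = (0.1 − 0.03) / 0.1
     = 0.07 / 0.1 = 0.7 → 0.700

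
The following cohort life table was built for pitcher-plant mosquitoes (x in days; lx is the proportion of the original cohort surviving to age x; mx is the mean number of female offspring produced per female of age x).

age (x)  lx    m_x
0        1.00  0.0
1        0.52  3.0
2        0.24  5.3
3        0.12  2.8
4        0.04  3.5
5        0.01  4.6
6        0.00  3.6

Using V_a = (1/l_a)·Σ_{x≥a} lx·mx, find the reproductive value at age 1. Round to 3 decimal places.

6.450

lx·mx for x ≥ 1: 1.56, 1.272, 0.336, 0.14, 0.046, 0 → sum = 3.354
V_1 = 3.354 / l_1 = 3.354 / 0.52 = 6.45 → 6.450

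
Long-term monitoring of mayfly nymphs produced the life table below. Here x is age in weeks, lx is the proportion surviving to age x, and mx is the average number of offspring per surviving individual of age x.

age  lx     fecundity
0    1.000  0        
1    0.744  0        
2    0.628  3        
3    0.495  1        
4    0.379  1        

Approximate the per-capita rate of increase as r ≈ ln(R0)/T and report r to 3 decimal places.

R0 = Σ lx·mx = 0 + 0 + 1.884 + 0.495 + 0.379 = 2.758
Σ x·lx·mx = 6.769; T = 6.769/2.758 = 2.45431…
r ≈ ln(R0)/T = ln(2.758)/2.45431… = 0.41336… → 0.413

0.413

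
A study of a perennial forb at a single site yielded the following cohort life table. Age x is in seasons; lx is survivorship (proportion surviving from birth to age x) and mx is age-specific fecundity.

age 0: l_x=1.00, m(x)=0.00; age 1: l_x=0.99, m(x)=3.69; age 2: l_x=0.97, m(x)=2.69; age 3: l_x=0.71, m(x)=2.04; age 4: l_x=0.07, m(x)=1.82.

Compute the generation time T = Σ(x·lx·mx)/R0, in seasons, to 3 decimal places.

lx·mx: 0, 3.6531, 2.6093, 1.4484, 0.1274 → R0 = 7.8382
x·lx·mx: 0, 3.6531, 5.2186, 4.3452, 0.5096 → Σ = 13.7265
T = 13.7265 / 7.8382 = 1.751231… → 1.751

1.751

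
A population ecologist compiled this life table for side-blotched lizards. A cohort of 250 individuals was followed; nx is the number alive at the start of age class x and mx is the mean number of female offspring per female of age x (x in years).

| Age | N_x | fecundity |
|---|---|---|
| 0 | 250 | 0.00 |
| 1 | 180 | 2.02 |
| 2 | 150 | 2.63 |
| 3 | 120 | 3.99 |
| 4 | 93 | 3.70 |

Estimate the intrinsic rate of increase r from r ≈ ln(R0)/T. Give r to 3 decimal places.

0.735

lx = nx/n0 = nx/250: 1, 0.72, 0.6, 0.48, 0.372
R0 = Σ lx·mx = 0 + 1.4544 + 1.578 + 1.9152 + 1.3764 = 6.324
Σ x·lx·mx = 15.8616; T = 15.8616/6.324 = 2.50816…
r ≈ ln(R0)/T = ln(6.324)/2.50816… = 0.73534… → 0.735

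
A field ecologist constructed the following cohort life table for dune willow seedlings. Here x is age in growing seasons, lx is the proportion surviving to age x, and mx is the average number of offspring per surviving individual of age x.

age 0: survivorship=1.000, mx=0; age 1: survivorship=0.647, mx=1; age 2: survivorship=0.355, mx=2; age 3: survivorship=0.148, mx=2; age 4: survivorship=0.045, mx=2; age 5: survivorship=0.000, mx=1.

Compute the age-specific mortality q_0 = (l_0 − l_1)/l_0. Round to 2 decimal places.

q_0 = (l_0 − l_1) / l_0 = (1 − 0.647) / 1
     = 0.353 / 1 = 0.353 → 0.35

0.35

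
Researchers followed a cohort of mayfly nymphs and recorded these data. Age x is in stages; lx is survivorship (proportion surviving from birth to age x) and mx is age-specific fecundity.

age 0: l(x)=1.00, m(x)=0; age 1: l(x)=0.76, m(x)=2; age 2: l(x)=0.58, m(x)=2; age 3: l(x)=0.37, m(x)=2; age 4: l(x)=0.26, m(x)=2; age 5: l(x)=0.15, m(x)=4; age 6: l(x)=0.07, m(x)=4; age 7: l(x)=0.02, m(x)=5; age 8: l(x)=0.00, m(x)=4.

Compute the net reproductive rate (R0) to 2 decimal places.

lx·mx by age: 0, 1.52, 1.16, 0.74, 0.52, 0.6, 0.28, 0.1, 0
R0 = Σ lx·mx = 4.92 → 4.92

4.92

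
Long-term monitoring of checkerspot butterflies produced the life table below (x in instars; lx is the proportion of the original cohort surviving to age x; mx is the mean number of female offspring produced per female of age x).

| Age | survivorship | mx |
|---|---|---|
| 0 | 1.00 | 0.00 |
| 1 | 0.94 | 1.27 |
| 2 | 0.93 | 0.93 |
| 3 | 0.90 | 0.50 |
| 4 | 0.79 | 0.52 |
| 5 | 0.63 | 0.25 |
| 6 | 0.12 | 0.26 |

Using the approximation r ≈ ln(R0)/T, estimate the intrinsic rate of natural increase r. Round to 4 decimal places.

R0 = Σ lx·mx = 0 + 1.1938 + 0.8649 + 0.45 + 0.4108 + 0.1575 + 0.0312 = 3.1082
Σ x·lx·mx = 6.8915; T = 6.8915/3.1082 = 2.2172…
r ≈ ln(R0)/T = ln(3.1082)/2.2172… = 0.511476… → 0.5115

0.5115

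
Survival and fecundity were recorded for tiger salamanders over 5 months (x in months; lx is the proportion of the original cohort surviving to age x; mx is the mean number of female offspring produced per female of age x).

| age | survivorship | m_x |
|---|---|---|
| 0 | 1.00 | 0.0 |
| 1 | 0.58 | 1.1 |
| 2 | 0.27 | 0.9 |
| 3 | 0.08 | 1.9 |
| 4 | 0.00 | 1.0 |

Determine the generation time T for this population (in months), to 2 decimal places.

lx·mx: 0, 0.638, 0.243, 0.152, 0 → R0 = 1.033
x·lx·mx: 0, 0.638, 0.486, 0.456, 0 → Σ = 1.58
T = 1.58 / 1.033 = 1.529526… → 1.53

1.53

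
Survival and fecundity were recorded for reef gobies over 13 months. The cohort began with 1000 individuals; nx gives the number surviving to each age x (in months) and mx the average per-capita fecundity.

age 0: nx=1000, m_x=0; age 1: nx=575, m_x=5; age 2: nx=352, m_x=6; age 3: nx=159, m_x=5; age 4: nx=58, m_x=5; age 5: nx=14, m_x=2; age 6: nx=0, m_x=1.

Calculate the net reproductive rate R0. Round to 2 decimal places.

lx = nx/n0 = nx/1000: 1, 0.575, 0.352, 0.159, 0.058, 0.014, 0
lx·mx by age: 0, 2.875, 2.112, 0.795, 0.29, 0.028, 0
R0 = Σ lx·mx = 6.1 → 6.10

6.10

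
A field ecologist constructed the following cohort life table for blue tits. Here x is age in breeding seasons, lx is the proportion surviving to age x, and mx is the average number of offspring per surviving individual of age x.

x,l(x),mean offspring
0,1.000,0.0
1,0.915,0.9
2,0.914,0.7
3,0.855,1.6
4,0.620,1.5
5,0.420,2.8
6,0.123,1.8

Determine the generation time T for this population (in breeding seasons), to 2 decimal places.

lx·mx: 0, 0.8235, 0.6398, 1.368, 0.93, 1.176, 0.2214 → R0 = 5.1587
x·lx·mx: 0, 0.8235, 1.2796, 4.104, 3.72, 5.88, 1.3284 → Σ = 17.1355
T = 17.1355 / 5.1587 = 3.32167… → 3.32

3.32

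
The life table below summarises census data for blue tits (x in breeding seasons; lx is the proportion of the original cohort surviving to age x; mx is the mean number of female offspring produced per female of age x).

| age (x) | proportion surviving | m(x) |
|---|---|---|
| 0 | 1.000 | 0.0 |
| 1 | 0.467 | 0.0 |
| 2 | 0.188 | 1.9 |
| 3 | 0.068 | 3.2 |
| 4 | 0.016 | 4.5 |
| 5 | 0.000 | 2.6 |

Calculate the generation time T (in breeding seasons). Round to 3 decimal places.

lx·mx: 0, 0, 0.3572, 0.2176, 0.072, 0 → R0 = 0.6468
x·lx·mx: 0, 0, 0.7144, 0.6528, 0.288, 0 → Σ = 1.6552
T = 1.6552 / 0.6468 = 2.55906… → 2.559

2.559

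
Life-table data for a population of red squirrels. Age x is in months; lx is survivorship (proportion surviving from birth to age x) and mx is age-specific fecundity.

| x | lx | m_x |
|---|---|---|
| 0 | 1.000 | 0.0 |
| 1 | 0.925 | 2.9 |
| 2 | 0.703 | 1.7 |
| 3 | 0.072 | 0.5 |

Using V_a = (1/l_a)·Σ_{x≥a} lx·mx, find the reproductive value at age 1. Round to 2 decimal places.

lx·mx for x ≥ 1: 2.6825, 1.1951, 0.036 → sum = 3.9136
V_1 = 3.9136 / l_1 = 3.9136 / 0.925 = 4.230919… → 4.23

4.23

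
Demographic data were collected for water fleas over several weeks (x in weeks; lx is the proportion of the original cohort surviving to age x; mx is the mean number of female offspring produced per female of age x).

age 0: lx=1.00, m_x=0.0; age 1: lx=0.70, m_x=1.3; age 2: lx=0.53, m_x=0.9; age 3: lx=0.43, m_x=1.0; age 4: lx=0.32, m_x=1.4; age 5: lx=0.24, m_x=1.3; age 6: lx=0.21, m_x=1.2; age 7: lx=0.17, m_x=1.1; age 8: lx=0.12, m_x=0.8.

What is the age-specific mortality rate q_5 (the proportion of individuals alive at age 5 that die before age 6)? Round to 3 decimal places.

0.125

q_5 = (l_5 − l_6) / l_5 = (0.24 − 0.21) / 0.24
     = 0.03 / 0.24 = 0.125 → 0.125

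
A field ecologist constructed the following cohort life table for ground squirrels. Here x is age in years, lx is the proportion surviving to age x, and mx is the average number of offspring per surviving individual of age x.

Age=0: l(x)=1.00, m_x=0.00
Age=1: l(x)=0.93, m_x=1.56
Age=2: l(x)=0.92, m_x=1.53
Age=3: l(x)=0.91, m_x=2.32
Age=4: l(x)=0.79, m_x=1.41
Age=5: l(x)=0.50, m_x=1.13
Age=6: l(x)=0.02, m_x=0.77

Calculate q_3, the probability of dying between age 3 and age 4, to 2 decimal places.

0.13

q_3 = (l_3 − l_4) / l_3 = (0.91 − 0.79) / 0.91
     = 0.12 / 0.91 = 0.131868… → 0.13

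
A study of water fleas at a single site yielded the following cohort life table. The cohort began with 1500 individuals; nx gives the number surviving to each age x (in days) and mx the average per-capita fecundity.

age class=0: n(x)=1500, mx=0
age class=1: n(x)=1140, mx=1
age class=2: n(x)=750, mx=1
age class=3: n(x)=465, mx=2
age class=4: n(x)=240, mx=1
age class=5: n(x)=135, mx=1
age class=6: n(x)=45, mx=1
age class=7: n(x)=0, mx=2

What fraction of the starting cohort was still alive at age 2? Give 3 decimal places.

l_2 = n_2/n_0 = 750/1500 = 0.5 → 0.500

0.500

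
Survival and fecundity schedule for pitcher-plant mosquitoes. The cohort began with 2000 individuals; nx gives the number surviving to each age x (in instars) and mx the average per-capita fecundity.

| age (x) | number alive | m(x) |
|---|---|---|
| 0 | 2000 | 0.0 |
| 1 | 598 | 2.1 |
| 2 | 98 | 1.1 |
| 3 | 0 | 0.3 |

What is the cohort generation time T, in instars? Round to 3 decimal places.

lx = nx/n0 = nx/2000: 1, 0.299, 0.049, 0
lx·mx: 0, 0.6279, 0.0539, 0 → R0 = 0.6818
x·lx·mx: 0, 0.6279, 0.1078, 0 → Σ = 0.7357
T = 0.7357 / 0.6818 = 1.079055… → 1.079

1.079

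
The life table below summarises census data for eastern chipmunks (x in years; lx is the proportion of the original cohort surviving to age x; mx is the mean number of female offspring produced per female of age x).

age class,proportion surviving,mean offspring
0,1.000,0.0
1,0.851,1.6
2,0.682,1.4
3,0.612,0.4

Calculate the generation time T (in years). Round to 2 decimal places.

lx·mx: 0, 1.3616, 0.9548, 0.2448 → R0 = 2.5612
x·lx·mx: 0, 1.3616, 1.9096, 0.7344 → Σ = 4.0056
T = 4.0056 / 2.5612 = 1.563954… → 1.56

1.56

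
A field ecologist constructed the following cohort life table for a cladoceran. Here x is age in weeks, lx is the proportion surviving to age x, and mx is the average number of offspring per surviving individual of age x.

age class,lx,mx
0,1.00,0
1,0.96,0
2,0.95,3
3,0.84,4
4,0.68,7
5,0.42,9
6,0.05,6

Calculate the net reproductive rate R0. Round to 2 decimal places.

15.05

lx·mx by age: 0, 0, 2.85, 3.36, 4.76, 3.78, 0.3
R0 = Σ lx·mx = 15.05 → 15.05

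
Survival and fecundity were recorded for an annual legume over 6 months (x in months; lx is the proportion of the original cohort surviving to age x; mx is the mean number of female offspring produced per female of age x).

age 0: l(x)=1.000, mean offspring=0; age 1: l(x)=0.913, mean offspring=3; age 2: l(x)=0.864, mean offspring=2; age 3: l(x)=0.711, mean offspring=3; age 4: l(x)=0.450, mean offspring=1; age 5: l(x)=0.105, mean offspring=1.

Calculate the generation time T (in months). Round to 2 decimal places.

2.09

lx·mx: 0, 2.739, 1.728, 2.133, 0.45, 0.105 → R0 = 7.155
x·lx·mx: 0, 2.739, 3.456, 6.399, 1.8, 0.525 → Σ = 14.919
T = 14.919 / 7.155 = 2.085115… → 2.09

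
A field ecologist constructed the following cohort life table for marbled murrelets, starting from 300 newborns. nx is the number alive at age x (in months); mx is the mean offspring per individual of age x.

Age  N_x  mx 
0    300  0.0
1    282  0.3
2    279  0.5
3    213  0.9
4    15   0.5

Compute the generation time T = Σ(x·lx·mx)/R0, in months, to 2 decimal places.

2.29

lx = nx/n0 = nx/300: 1, 0.94, 0.93, 0.71, 0.05
lx·mx: 0, 0.282, 0.465, 0.639, 0.025 → R0 = 1.411
x·lx·mx: 0, 0.282, 0.93, 1.917, 0.1 → Σ = 3.229
T = 3.229 / 1.411 = 2.288448… → 2.29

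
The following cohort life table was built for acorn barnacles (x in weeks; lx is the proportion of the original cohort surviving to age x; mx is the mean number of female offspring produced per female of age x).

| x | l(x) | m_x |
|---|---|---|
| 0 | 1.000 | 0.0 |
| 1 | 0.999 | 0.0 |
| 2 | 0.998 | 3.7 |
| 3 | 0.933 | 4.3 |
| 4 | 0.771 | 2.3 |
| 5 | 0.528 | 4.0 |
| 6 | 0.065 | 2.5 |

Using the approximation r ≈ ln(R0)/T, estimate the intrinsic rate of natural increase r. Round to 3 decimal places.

0.761

R0 = Σ lx·mx = 0 + 0 + 3.6926 + 4.0119 + 1.7733 + 2.112 + 0.1625 = 11.7523
Σ x·lx·mx = 38.0491; T = 38.0491/11.7523 = 3.23759…
r ≈ ln(R0)/T = ln(11.7523)/3.23759… = 0.76108… → 0.761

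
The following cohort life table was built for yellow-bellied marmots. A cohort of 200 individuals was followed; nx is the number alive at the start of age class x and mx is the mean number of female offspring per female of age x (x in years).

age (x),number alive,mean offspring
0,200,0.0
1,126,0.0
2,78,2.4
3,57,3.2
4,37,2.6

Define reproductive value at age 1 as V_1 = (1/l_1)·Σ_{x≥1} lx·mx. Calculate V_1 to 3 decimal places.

3.697

lx = nx/n0 = nx/200: 1, 0.63, 0.39, 0.285, 0.185
lx·mx for x ≥ 1: 0, 0.936, 0.912, 0.481 → sum = 2.329
V_1 = 2.329 / l_1 = 2.329 / 0.63 = 3.696825… → 3.697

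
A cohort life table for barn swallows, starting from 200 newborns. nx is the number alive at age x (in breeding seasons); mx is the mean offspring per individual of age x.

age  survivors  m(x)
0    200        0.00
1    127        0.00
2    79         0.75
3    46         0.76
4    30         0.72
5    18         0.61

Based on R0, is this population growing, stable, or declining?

lx = nx/n0 = nx/200: 1, 0.635, 0.395, 0.23, 0.15, 0.09
R0 = Σ lx·mx = 0 + 0 + 0.29625 + 0.1748 + 0.108 + 0.0549 = 0.63395
R0 < 1, so the population is declining.

declining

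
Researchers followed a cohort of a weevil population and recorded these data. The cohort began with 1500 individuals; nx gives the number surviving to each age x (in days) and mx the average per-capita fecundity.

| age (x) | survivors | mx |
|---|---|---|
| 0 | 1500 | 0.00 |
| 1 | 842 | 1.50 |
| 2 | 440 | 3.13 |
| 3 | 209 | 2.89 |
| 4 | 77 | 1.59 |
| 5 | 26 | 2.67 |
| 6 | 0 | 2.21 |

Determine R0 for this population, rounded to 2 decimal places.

2.29

lx = nx/n0 = nx/1500: 1, 0.56133…, 0.29333…, 0.13933…, 0.05133…, 0.01733…, 0
lx·mx by age: 0, 0.842…, 0.918133…, 0.402673…, 0.08162…, 0.04628…, 0
R0 = Σ lx·mx = 2.290707… → 2.29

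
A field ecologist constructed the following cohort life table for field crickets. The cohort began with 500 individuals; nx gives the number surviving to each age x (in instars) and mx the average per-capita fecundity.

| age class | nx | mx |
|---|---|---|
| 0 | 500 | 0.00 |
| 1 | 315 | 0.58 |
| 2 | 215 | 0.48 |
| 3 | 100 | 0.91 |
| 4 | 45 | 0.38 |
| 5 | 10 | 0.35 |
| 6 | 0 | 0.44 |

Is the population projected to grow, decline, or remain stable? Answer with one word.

lx = nx/n0 = nx/500: 1, 0.63, 0.43, 0.2, 0.09, 0.02, 0
R0 = Σ lx·mx = 0 + 0.3654 + 0.2064 + 0.182 + 0.0342 + 0.007 + 0 = 0.795
R0 < 1, so the population is declining.

declining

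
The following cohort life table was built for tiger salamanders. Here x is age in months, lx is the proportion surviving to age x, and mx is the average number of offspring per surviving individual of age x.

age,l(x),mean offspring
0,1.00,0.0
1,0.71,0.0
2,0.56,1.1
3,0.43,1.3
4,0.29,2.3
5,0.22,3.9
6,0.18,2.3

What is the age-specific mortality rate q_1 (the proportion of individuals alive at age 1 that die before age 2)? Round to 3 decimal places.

0.211

q_1 = (l_1 − l_2) / l_1 = (0.71 − 0.56) / 0.71
     = 0.15 / 0.71 = 0.211268… → 0.211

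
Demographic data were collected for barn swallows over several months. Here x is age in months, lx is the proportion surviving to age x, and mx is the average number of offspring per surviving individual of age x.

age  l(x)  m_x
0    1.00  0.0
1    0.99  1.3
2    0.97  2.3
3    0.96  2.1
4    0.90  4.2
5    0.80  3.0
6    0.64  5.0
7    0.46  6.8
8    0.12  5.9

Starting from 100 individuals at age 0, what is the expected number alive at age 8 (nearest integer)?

12

Expected survivors = N0 · l_8 = 100 × 0.12 = 12 → 12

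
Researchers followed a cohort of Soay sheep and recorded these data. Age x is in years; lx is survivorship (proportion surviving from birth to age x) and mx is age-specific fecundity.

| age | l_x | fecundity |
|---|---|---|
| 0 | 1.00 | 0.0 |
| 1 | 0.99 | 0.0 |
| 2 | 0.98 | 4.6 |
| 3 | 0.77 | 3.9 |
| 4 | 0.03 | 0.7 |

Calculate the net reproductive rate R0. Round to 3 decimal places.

7.532

lx·mx by age: 0, 0, 4.508, 3.003, 0.021
R0 = Σ lx·mx = 7.532 → 7.532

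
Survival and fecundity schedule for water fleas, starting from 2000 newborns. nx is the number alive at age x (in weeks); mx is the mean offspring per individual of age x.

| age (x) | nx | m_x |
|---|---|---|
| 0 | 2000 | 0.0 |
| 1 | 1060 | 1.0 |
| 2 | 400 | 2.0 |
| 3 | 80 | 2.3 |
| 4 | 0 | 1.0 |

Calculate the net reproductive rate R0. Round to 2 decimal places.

lx = nx/n0 = nx/2000: 1, 0.53, 0.2, 0.04, 0
lx·mx by age: 0, 0.53, 0.4, 0.092, 0
R0 = Σ lx·mx = 1.022 → 1.02

1.02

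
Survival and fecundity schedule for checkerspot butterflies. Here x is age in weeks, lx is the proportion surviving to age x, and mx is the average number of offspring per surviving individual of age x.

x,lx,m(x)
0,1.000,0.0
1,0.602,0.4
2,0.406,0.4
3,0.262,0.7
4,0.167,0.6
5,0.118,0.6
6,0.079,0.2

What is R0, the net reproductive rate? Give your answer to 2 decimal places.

lx·mx by age: 0, 0.2408, 0.1624, 0.1834, 0.1002, 0.0708, 0.0158
R0 = Σ lx·mx = 0.7734 → 0.77

0.77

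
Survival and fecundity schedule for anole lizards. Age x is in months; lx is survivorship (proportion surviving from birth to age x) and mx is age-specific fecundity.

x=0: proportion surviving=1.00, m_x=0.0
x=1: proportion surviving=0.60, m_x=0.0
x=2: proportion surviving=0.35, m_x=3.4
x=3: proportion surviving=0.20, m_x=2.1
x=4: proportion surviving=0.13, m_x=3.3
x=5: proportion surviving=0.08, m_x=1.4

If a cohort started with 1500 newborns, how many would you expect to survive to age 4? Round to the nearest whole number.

195

Expected survivors = N0 · l_4 = 1500 × 0.13 = 195 → 195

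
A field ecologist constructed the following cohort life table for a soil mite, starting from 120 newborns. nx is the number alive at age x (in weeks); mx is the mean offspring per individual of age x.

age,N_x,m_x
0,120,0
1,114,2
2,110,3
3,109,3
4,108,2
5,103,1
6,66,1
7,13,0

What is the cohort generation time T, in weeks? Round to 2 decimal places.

2.87

lx = nx/n0 = nx/120: 1, 0.95, 0.91667…, 0.90833…, 0.9, 0.85833…, 0.55, 0.10833…
lx·mx: 0, 1.9, 2.75…, 2.725…, 1.8, 0.858333…, 0.55, 0 → R0 = 10.583333…
x·lx·mx: 0, 1.9, 5.5…, 8.175…, 7.2, 4.291667…, 3.3, 0 → Σ = 30.366667…
T = 30.366667… / 10.583333… = 2.869291… → 2.87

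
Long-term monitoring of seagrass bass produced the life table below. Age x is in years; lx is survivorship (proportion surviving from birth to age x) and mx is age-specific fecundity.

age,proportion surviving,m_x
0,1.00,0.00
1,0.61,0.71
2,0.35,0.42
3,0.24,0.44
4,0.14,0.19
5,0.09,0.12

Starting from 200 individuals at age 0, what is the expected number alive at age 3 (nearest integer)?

Expected survivors = N0 · l_3 = 200 × 0.24 = 48 → 48

48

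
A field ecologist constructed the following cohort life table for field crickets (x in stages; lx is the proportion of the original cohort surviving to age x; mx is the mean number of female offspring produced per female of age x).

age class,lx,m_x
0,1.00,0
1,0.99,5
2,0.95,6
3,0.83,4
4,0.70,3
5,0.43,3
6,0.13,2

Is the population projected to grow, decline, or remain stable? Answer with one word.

R0 = Σ lx·mx = 0 + 4.95 + 5.7 + 3.32 + 2.1 + 1.29 + 0.26 = 17.62
R0 > 1, so the population is growing.

growing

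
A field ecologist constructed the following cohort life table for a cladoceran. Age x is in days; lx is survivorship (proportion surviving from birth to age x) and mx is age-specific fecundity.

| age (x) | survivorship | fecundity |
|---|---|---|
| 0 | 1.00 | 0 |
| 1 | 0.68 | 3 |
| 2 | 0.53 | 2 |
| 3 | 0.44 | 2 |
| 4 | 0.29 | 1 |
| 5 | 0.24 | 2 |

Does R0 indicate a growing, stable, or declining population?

R0 = Σ lx·mx = 0 + 2.04 + 1.06 + 0.88 + 0.29 + 0.48 = 4.75
R0 > 1, so the population is growing.

growing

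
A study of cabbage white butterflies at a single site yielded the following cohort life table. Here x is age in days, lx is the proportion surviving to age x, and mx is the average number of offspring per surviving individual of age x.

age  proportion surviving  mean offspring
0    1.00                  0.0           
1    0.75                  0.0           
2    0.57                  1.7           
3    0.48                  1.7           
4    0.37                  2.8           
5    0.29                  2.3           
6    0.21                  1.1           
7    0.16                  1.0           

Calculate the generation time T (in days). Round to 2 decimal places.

lx·mx: 0, 0, 0.969, 0.816, 1.036, 0.667, 0.231, 0.16 → R0 = 3.879
x·lx·mx: 0, 0, 1.938, 2.448, 4.144, 3.335, 1.386, 1.12 → Σ = 14.371
T = 14.371 / 3.879 = 3.704821… → 3.70

3.70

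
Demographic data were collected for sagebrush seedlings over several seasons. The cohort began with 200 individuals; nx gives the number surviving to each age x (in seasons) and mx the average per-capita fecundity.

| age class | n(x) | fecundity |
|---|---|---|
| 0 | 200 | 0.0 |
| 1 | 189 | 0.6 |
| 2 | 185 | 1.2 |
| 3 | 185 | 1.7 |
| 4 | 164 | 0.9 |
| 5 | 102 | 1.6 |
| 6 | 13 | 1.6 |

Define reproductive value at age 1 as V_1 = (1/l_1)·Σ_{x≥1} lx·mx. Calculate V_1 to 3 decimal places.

lx = nx/n0 = nx/200: 1, 0.945, 0.925, 0.925, 0.82, 0.51, 0.065
lx·mx for x ≥ 1: 0.567, 1.11, 1.5725, 0.738, 0.816, 0.104 → sum = 4.9075
V_1 = 4.9075 / l_1 = 4.9075 / 0.945 = 5.193122… → 5.193

5.193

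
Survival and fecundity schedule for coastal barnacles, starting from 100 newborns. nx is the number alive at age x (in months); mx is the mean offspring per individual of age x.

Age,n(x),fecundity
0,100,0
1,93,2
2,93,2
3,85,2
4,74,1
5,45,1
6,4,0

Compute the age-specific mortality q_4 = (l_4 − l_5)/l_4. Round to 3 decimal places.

0.392

lx = nx/n0 = nx/100: 1, 0.93, 0.93, 0.85, 0.74, 0.45, 0.04
q_4 = (l_4 − l_5) / l_4 = (0.74 − 0.45) / 0.74
     = 0.29 / 0.74 = 0.391892… → 0.392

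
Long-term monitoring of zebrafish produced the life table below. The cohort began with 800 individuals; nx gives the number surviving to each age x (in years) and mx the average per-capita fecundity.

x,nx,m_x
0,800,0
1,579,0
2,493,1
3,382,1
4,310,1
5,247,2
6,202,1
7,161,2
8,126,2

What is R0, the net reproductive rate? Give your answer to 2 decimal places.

lx = nx/n0 = nx/800: 1, 0.72375, 0.61625, 0.4775, 0.3875, 0.30875, 0.2525, 0.20125, 0.1575
lx·mx by age: 0, 0, 0.61625, 0.4775, 0.3875, 0.6175, 0.2525, 0.4025, 0.315
R0 = Σ lx·mx = 3.06875 → 3.07

3.07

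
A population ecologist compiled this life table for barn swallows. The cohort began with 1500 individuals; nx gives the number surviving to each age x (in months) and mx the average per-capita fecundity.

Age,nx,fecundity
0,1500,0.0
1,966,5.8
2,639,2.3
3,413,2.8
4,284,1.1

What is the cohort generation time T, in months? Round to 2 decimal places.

1.55

lx = nx/n0 = nx/1500: 1, 0.644, 0.426, 0.27533…, 0.18933…
lx·mx: 0, 3.7352, 0.9798, 0.770933…, 0.208267… → R0 = 5.6942…
x·lx·mx: 0, 3.7352, 1.9596, 2.3128…, 0.833067… → Σ = 8.840667…
T = 8.840667… / 5.6942… = 1.552574… → 1.55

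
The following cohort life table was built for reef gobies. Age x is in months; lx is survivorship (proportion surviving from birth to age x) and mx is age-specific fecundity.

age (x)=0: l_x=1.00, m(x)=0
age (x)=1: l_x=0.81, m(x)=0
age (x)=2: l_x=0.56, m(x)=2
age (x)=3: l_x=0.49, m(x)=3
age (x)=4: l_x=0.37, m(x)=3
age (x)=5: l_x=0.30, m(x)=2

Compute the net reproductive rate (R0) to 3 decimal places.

4.300

lx·mx by age: 0, 0, 1.12, 1.47, 1.11, 0.6
R0 = Σ lx·mx = 4.3 → 4.300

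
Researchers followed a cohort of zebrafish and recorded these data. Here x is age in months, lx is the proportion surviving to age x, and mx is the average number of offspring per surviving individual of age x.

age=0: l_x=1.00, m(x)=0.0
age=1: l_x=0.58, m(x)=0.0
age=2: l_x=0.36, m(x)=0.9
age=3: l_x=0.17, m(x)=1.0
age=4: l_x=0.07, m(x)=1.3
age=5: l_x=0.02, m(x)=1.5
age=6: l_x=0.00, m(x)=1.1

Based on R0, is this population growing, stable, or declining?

declining

R0 = Σ lx·mx = 0 + 0 + 0.324 + 0.17 + 0.091 + 0.03 + 0 = 0.615
R0 < 1, so the population is declining.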